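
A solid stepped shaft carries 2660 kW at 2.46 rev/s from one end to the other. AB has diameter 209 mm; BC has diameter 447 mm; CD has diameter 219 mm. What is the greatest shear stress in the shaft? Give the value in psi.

13900 psi

ω = 2π·2.46 = 15.46 rad/s, so T = P/ω = 2660×10³ / 15.46 = 172100 N·m.
Under the same torque, τ_max = 16T/(πd³) is largest where d is smallest — segment AB (d = 209 mm).
τ_max = 16·172100/(π·(0.209)³) = 9.601×10^7 Pa.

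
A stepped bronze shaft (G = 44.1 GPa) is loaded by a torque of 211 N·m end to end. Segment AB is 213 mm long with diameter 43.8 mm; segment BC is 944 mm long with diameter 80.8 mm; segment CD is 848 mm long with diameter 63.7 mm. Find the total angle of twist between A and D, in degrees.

0.367°

J_AB = π(0.0438)⁴/32 = 3.61×10^-7 m⁴; J_BC = π(0.0808)⁴/32 = 4.18×10^-6 m⁴; J_CD = π(0.0637)⁴/32 = 1.62×10^-6 m⁴.
θ = (T/G)·Σ L_i/J_i = (211.0/44.1×10⁹)·(0.213/3.61×10^-7 + 0.944/4.18×10^-6 + 0.848/1.62×10^-6) = 6.410×10^-3 rad.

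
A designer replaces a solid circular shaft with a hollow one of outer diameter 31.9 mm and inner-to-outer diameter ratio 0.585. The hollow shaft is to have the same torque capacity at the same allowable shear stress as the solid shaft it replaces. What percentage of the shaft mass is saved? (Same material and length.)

28.5 %

Equal τ_max and T ⇒ the solid shaft needs d_s³ = d_o³(1−k⁴), so d_s = 31.9·(1−0.585⁴)^(1/3) = 30.60 mm.
Area ratio A_h/A_s = d_o²(1−k²)/d_s² = (1−k²)/(1−k⁴)^(2/3) = 0.7147.
Mass saving = 1 − 0.7147 = 28.5 %.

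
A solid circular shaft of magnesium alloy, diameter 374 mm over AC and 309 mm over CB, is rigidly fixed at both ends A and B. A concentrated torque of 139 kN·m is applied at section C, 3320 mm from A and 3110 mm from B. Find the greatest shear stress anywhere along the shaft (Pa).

9.04e6 Pa

Compatibility: T_A·a/J_AC = T_B·b/J_CB with T_A + T_B = T₀.
J_AC = 1.92×10^-3 m⁴, J_CB = 8.95×10^-4 m⁴, so T_A = T₀·(J_AC/a)/((J_AC/a)+(J_CB/b)) = 92830 N·m, T_B = 46170 N·m.
τ in each portion: τ_AC = 9.04×10^6 Pa, τ_CB = 7.97×10^6 Pa; maximum is in AC.
τ_max = T_AC·r/J = 92830·0.187/1.92×10^-3 = 9.037×10^6 Pa.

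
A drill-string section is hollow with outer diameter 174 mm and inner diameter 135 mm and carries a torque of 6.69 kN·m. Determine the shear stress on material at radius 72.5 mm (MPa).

8.45 MPa

J = π(d_o⁴ − d_i⁴)/32 = π(0.174⁴ − 0.135⁴)/32 = 5.738×10^-5 m⁴.
Shear stress varies linearly with radius: τ = T·r/J = 6690 × 0.0725 / 5.738×10^-5 = 8.453×10^6 Pa.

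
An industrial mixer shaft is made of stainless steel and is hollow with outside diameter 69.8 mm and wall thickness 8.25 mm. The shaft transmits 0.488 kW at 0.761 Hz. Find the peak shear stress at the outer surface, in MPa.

ω = 2π·0.761 = 4.782 rad/s, so T = P/ω = 0.488×10³ / 4.782 = 102.1 N·m.
J = π(d_o⁴ − d_i⁴)/32 = π(0.0698⁴ − 0.0533⁴)/32 = 1.538×10^-6 m⁴.
τ_max = T·r/J = 102.1 × 0.0349 / 1.538×10^-6 = 2.316×10^6 Pa.

2.32 MPa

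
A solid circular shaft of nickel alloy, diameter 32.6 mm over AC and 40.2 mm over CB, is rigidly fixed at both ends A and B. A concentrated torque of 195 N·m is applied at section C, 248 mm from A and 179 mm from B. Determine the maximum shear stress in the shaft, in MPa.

11.7 MPa

Compatibility: T_A·a/J_AC = T_B·b/J_CB with T_A + T_B = T₀.
J_AC = 1.11×10^-7 m⁴, J_CB = 2.56×10^-7 m⁴, so T_A = T₀·(J_AC/a)/((J_AC/a)+(J_CB/b)) = 46.39 N·m, T_B = 148.6 N·m.
τ in each portion: τ_AC = 6.82×10^6 Pa, τ_CB = 1.17×10^7 Pa; maximum is in CB.
τ_max = T_CB·r/J = 148.6·0.0201/2.56×10^-7 = 1.165×10^7 Pa.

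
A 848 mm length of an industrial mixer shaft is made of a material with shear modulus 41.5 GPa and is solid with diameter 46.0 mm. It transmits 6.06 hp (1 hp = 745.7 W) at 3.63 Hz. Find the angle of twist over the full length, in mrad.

9.21 mrad

ω = 2π·3.63 = 22.81 rad/s, so T = P/ω = 6.06×745.7 / 22.81 = 198.1 N·m.
J = πd⁴/32 = π(0.0460)⁴/32 = 4.396×10^-7 m⁴.
θ = T·L/(G·J) = 198.1 × 0.848 / (41.5×10⁹ × 4.396×10^-7) = 9.210×10^-3 rad.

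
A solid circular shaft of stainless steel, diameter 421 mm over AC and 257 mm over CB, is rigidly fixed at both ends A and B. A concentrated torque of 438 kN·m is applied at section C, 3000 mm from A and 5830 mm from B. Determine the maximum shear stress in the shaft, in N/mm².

Compatibility: T_A·a/J_AC = T_B·b/J_CB with T_A + T_B = T₀.
J_AC = 3.08×10^-3 m⁴, J_CB = 4.28×10^-4 m⁴, so T_A = T₀·(J_AC/a)/((J_AC/a)+(J_CB/b)) = 408800 N·m, T_B = 29210 N·m.
τ in each portion: τ_AC = 2.79×10^7 Pa, τ_CB = 8.76×10^6 Pa; maximum is in AC.
τ_max = T_AC·r/J = 408800·0.210/3.08×10^-3 = 2.790×10^7 Pa.

27.9 N/mm²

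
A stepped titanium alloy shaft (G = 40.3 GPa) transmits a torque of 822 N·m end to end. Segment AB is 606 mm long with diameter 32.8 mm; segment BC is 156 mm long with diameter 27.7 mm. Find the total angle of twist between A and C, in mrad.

164 mrad

J_AB = π(0.0328)⁴/32 = 1.14×10^-7 m⁴; J_BC = π(0.0277)⁴/32 = 5.78×10^-8 m⁴.
θ = (T/G)·Σ L_i/J_i = (822.0/40.3×10⁹)·(0.606/1.14×10^-7 + 0.156/5.78×10^-8) = 0.1638 rad.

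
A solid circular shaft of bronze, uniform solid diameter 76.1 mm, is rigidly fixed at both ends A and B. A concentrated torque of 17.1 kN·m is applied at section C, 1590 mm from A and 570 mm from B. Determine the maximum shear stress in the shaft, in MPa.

145 MPa

With uniform GJ and both ends fixed, compatibility θ_AC = θ_CB gives T_A·a = T_B·b, together with T_A + T_B = T₀.
T_A = T₀·b/(a+b) = 17100·570/2160 = 4512 N·m; T_B = 12590 N·m.
τ in each portion: τ_AC = 5.21×10^7 Pa, τ_CB = 1.45×10^8 Pa; maximum is in CB.
τ_max = T_CB·r/J = 12590·0.0381/3.29×10^-6 = 1.455×10^8 Pa.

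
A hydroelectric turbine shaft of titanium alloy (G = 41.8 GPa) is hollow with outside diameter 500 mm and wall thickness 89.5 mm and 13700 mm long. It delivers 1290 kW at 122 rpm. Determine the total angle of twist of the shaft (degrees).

0.372°

ω = 2π·122/60 = 12.78 rad/s, so T = P/ω = 1290×10³ / 12.78 = 101000 N·m.
J = π(d_o⁴ − d_i⁴)/32 = π(0.500⁴ − 0.321⁴)/32 = 5.094×10^-3 m⁴.
θ = T·L/(G·J) = 101000 × 13.7 / (41.8×10⁹ × 5.094×10^-3) = 6.497×10^-3 rad.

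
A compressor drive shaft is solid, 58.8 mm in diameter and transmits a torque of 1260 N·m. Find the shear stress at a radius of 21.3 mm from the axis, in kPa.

J = πd⁴/32 = π(0.0588)⁴/32 = 1.174×10^-6 m⁴.
Shear stress varies linearly with radius: τ = T·r/J = 1260 × 0.0213 / 1.174×10^-6 = 2.287×10^7 Pa.

22900 kPa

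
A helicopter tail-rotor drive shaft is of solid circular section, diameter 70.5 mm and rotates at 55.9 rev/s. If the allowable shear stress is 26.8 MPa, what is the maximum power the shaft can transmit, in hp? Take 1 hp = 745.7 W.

868 hp

J = πd⁴/32 = π(0.0705)⁴/32 = 2.425×10^-6 m⁴.
T_max = τ_allow·J/r = 2.68×10^7 × 2.425×10^-6 / 0.0352 = 1844 N·m.
ω = 2π·55.9 = 351.2 rad/s, so P_max = T_max·ω = 6.476×10^5 W.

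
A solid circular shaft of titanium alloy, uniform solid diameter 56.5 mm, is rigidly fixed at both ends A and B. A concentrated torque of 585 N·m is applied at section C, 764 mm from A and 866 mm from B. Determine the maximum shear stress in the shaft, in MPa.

8.78 MPa

With uniform GJ and both ends fixed, compatibility θ_AC = θ_CB gives T_A·a = T_B·b, together with T_A + T_B = T₀.
T_A = T₀·b/(a+b) = 585.0·866/1630 = 310.8 N·m; T_B = 274.2 N·m.
τ in each portion: τ_AC = 8.78×10^6 Pa, τ_CB = 7.74×10^6 Pa; maximum is in AC.
τ_max = T_AC·r/J = 310.8·0.0283/1.00×10^-6 = 8.776×10^6 Pa.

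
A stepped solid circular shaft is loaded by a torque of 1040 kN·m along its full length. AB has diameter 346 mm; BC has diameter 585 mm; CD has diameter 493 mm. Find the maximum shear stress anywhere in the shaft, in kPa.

Under the same torque, τ_max = 16T/(πd³) is largest where d is smallest — segment AB (d = 346 mm).
τ_max = 16·1.040e6/(π·(0.346)³) = 1.279×10^8 Pa.

128000 kPa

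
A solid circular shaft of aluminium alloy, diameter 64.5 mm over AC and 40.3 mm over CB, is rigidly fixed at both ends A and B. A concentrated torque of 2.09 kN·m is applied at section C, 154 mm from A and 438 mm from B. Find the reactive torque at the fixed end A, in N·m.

1980 N·m

Compatibility: T_A·a/J_AC = T_B·b/J_CB with T_A + T_B = T₀.
J_AC = 1.70×10^-6 m⁴, J_CB = 2.59×10^-7 m⁴, so T_A = T₀·(J_AC/a)/((J_AC/a)+(J_CB/b)) = 1984 N·m, T_B = 106.3 N·m.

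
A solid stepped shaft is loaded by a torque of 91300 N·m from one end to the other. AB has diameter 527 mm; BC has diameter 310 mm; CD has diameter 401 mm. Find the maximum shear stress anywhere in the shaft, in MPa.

Under the same torque, τ_max = 16T/(πd³) is largest where d is smallest — segment BC (d = 310 mm).
τ_max = 16·91300/(π·(0.310)³) = 1.561×10^7 Pa.

15.6 MPa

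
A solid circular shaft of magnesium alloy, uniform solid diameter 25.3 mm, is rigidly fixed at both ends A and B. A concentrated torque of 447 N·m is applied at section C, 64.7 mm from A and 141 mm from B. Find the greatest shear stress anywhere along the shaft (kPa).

96400 kPa

With uniform GJ and both ends fixed, compatibility θ_AC = θ_CB gives T_A·a = T_B·b, together with T_A + T_B = T₀.
T_A = T₀·b/(a+b) = 447.0·141/205.7 = 306.4 N·m; T_B = 140.6 N·m.
τ in each portion: τ_AC = 9.64×10^7 Pa, τ_CB = 4.42×10^7 Pa; maximum is in AC.
τ_max = T_AC·r/J = 306.4·0.0126/4.02×10^-8 = 9.636×10^7 Pa.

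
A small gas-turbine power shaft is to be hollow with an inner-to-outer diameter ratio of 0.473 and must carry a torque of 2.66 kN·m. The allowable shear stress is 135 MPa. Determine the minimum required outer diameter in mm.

For a hollow shaft with d_i/d_o = 0.473: τ_max = 16T/(π d_o³ (1−k⁴)), so d_o = [16T/(π τ_allow (1−k⁴))]^(1/3) = [16·2660/(π·1.35×10^8·0.9499)]^(1/3) = 0.04727 m.

47.3 mm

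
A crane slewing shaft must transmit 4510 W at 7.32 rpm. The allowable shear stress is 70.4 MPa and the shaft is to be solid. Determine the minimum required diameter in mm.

75.2 mm

ω = 2π·7.32/60 = 0.7665 rad/s, so T = P/ω = 4510 / 0.7665 = 5884 N·m.
For a solid shaft τ_max = 16T/(πd³), so d = (16T/(π τ_allow))^(1/3) = (16·5884/(π·7.04×10^7))^(1/3) = 0.07522 m.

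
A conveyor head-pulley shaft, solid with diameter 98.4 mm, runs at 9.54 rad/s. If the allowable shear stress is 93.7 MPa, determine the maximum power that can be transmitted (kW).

J = πd⁴/32 = π(0.0984)⁴/32 = 9.204×10^-6 m⁴.
T_max = τ_allow·J/r = 9.37×10^7 × 9.204×10^-6 / 0.0492 = 17530 N·m.
ω = 9.54 rad/s, so P_max = T_max·ω = 1.672×10^5 W.

167 kW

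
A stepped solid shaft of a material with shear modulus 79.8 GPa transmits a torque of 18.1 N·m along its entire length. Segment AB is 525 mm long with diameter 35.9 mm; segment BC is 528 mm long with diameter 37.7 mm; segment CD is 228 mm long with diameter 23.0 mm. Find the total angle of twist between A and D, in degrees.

0.184°

J_AB = π(0.0359)⁴/32 = 1.63×10^-7 m⁴; J_BC = π(0.0377)⁴/32 = 1.98×10^-7 m⁴; J_CD = π(0.0230)⁴/32 = 2.75×10^-8 m⁴.
θ = (T/G)·Σ L_i/J_i = (18.10/79.8×10⁹)·(0.525/1.63×10^-7 + 0.528/1.98×10^-7 + 0.228/2.75×10^-8) = 3.216×10^-3 rad.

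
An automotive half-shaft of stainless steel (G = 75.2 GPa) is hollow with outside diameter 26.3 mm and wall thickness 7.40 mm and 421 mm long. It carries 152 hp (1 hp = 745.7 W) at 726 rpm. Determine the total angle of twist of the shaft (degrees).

ω = 2π·726/60 = 76.03 rad/s, so T = P/ω = 152×745.7 / 76.03 = 1491 N·m.
J = π(d_o⁴ − d_i⁴)/32 = π(0.0263⁴ − 0.0115⁴)/32 = 4.525×10^-8 m⁴.
θ = T·L/(G·J) = 1491 × 0.421 / (75.2×10⁹ × 4.525×10^-8) = 0.1844 rad.

10.6°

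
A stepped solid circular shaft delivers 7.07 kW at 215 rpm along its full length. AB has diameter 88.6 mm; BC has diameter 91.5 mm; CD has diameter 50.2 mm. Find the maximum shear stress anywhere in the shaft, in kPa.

12600 kPa

ω = 2π·215/60 = 22.51 rad/s, so T = P/ω = 7.07×10³ / 22.51 = 314.0 N·m.
Under the same torque, τ_max = 16T/(πd³) is largest where d is smallest — segment CD (d = 50.2 mm).
τ_max = 16·314.0/(π·(0.0502)³) = 1.264×10^7 Pa.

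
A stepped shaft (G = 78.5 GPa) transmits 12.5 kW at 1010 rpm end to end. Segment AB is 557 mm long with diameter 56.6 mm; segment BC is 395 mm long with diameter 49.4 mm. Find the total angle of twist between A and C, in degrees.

0.106°

ω = 2π·1010/60 = 105.8 rad/s, so T = P/ω = 12.5×10³ / 105.8 = 118.2 N·m.
J_AB = π(0.0566)⁴/32 = 1.01×10^-6 m⁴; J_BC = π(0.0494)⁴/32 = 5.85×10^-7 m⁴.
θ = (T/G)·Σ L_i/J_i = (118.2/78.5×10⁹)·(0.557/1.01×10^-6 + 0.395/5.85×10^-7) = 1.849×10^-3 rad.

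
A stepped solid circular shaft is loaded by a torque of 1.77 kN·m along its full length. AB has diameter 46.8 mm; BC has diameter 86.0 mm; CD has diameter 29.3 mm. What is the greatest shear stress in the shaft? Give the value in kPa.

Under the same torque, τ_max = 16T/(πd³) is largest where d is smallest — segment CD (d = 29.3 mm).
τ_max = 16·1770/(π·(0.0293)³) = 3.584×10^8 Pa.

358000 kPa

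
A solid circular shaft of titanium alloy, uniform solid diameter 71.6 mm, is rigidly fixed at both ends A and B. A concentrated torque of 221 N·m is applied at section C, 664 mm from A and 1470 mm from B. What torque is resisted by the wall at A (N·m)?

With uniform GJ and both ends fixed, compatibility θ_AC = θ_CB gives T_A·a = T_B·b, together with T_A + T_B = T₀.
T_A = T₀·b/(a+b) = 221.0·1470/2134 = 152.2 N·m; T_B = 68.76 N·m.

152 N·m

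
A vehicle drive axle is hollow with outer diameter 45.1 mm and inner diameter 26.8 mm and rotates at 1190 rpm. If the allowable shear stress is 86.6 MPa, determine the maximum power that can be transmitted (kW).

J = π(d_o⁴ − d_i⁴)/32 = π(0.0451⁴ − 0.0268⁴)/32 = 3.555×10^-7 m⁴.
T_max = τ_allow·J/r = 8.66×10^7 × 3.555×10^-7 / 0.0226 = 1365 N·m.
ω = 2π·1190/60 = 124.6 rad/s, so P_max = T_max·ω = 1.701×10^5 W.

170 kW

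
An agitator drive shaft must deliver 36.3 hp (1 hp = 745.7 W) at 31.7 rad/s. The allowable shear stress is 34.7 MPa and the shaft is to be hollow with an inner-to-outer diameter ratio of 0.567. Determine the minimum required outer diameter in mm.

ω = 31.7 rad/s, so T = P/ω = 36.3×745.7 / 31.70 = 853.9 N·m.
For a hollow shaft with d_i/d_o = 0.567: τ_max = 16T/(π d_o³ (1−k⁴)), so d_o = [16T/(π τ_allow (1−k⁴))]^(1/3) = [16·853.9/(π·3.47×10^7·0.8966)]^(1/3) = 0.05190 m.

51.9 mm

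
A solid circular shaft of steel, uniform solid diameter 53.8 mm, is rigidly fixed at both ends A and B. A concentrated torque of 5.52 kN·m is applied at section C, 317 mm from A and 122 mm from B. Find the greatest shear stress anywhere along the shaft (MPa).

With uniform GJ and both ends fixed, compatibility θ_AC = θ_CB gives T_A·a = T_B·b, together with T_A + T_B = T₀.
T_A = T₀·b/(a+b) = 5520·122/439.0 = 1534 N·m; T_B = 3986 N·m.
τ in each portion: τ_AC = 5.02×10^7 Pa, τ_CB = 1.30×10^8 Pa; maximum is in CB.
τ_max = T_CB·r/J = 3986·0.0269/8.22×10^-7 = 1.304×10^8 Pa.

130 MPa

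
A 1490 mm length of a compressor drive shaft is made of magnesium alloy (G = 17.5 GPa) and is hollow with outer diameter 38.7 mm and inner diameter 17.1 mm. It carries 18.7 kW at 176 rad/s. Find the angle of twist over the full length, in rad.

0.0427 rad

ω = 176 rad/s, so T = P/ω = 18.7×10³ / 176.0 = 106.2 N·m.
J = π(d_o⁴ − d_i⁴)/32 = π(0.0387⁴ − 0.0171⁴)/32 = 2.118×10^-7 m⁴.
θ = T·L/(G·J) = 106.2 × 1.49 / (17.5×10⁹ × 2.118×10^-7) = 0.04271 rad.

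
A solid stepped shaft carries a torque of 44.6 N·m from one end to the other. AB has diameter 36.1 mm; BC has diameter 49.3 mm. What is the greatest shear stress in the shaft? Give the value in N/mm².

4.83 N/mm²

Under the same torque, τ_max = 16T/(πd³) is largest where d is smallest — segment AB (d = 36.1 mm).
τ_max = 16·44.60/(π·(0.0361)³) = 4.828×10^6 Pa.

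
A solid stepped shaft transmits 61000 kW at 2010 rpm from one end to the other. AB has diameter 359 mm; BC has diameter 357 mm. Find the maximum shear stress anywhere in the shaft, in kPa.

32400 kPa

ω = 2π·2010/60 = 210.5 rad/s, so T = P/ω = 61000×10³ / 210.5 = 289800 N·m.
Under the same torque, τ_max = 16T/(πd³) is largest where d is smallest — segment BC (d = 357 mm).
τ_max = 16·289800/(π·(0.357)³) = 3.244×10^7 Pa.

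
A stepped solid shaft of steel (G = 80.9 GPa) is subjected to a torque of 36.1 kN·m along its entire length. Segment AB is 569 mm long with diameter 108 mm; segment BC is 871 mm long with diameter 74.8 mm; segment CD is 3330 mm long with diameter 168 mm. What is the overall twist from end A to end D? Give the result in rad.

0.164 rad

J_AB = π(0.108)⁴/32 = 1.34×10^-5 m⁴; J_BC = π(0.0748)⁴/32 = 3.07×10^-6 m⁴; J_CD = π(0.168)⁴/32 = 7.82×10^-5 m⁴.
θ = (T/G)·Σ L_i/J_i = (36100/80.9×10⁹)·(0.569/1.34×10^-5 + 0.871/3.07×10^-6 + 3.33/7.82×10^-5) = 0.1645 rad.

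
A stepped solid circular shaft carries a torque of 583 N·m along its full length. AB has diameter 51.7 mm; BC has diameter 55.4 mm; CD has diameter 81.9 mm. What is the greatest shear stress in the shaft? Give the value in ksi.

3.12 ksi

Under the same torque, τ_max = 16T/(πd³) is largest where d is smallest — segment AB (d = 51.7 mm).
τ_max = 16·583.0/(π·(0.0517)³) = 2.149×10^7 Pa.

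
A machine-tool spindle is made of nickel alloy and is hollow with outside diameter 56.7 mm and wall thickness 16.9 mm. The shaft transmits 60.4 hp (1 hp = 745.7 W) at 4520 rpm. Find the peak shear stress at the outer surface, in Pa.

ω = 2π·4520/60 = 473.3 rad/s, so T = P/ω = 60.4×745.7 / 473.3 = 95.16 N·m.
J = π(d_o⁴ − d_i⁴)/32 = π(0.0567⁴ − 0.0229⁴)/32 = 9.877×10^-7 m⁴.
τ_max = T·r/J = 95.16 × 0.0284 / 9.877×10^-7 = 2.731×10^6 Pa.

2.73e6 Pa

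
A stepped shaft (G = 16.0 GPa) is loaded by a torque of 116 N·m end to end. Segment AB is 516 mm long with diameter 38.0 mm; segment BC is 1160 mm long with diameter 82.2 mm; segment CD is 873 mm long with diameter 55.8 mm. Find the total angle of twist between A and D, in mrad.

J_AB = π(0.0380)⁴/32 = 2.05×10^-7 m⁴; J_BC = π(0.0822)⁴/32 = 4.48×10^-6 m⁴; J_CD = π(0.0558)⁴/32 = 9.52×10^-7 m⁴.
θ = (T/G)·Σ L_i/J_i = (116.0/16.0×10⁹)·(0.516/2.05×10^-7 + 1.16/4.48×10^-6 + 0.873/9.52×10^-7) = 0.02680 rad.

26.8 mrad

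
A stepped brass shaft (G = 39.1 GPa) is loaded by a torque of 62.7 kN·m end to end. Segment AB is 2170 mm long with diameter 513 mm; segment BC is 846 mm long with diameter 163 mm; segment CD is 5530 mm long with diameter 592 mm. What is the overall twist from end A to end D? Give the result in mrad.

20.8 mrad

J_AB = π(0.513)⁴/32 = 6.80×10^-3 m⁴; J_BC = π(0.163)⁴/32 = 6.93×10^-5 m⁴; J_CD = π(0.592)⁴/32 = 0.0121 m⁴.
θ = (T/G)·Σ L_i/J_i = (62700/39.1×10⁹)·(2.17/6.80×10^-3 + 0.846/6.93×10^-5 + 5.53/0.0121) = 0.02082 rad.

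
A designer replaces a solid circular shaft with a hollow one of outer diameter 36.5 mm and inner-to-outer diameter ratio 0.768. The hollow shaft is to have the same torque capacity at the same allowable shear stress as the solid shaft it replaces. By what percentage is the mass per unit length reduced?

45.5 %

Equal τ_max and T ⇒ the solid shaft needs d_s³ = d_o³(1−k⁴), so d_s = 36.5·(1−0.768⁴)^(1/3) = 31.65 mm.
Area ratio A_h/A_s = d_o²(1−k²)/d_s² = (1−k²)/(1−k⁴)^(2/3) = 0.5455.
Mass saving = 1 − 0.5455 = 45.5 %.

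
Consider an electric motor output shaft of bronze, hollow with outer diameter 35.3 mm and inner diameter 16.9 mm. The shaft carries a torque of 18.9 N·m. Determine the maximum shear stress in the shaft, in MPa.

2.31 MPa

J = π(d_o⁴ − d_i⁴)/32 = π(0.0353⁴ − 0.0169⁴)/32 = 1.444×10^-7 m⁴.
τ_max = T·r/J = 18.90 × 0.0176 / 1.444×10^-7 = 2.310×10^6 Pa.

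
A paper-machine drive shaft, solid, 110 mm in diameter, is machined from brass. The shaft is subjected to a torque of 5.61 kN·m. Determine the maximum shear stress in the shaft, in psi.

3110 psi

J = πd⁴/32 = π(0.110)⁴/32 = 1.437×10^-5 m⁴.
τ_max = T·r/J = 5610 × 0.0550 / 1.437×10^-5 = 2.147×10^7 Pa.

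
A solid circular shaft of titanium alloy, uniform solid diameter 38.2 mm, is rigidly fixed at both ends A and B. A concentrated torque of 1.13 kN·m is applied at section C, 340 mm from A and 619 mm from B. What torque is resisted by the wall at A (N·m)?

729 N·m

With uniform GJ and both ends fixed, compatibility θ_AC = θ_CB gives T_A·a = T_B·b, together with T_A + T_B = T₀.
T_A = T₀·b/(a+b) = 1130·619/959.0 = 729.4 N·m; T_B = 400.6 N·m.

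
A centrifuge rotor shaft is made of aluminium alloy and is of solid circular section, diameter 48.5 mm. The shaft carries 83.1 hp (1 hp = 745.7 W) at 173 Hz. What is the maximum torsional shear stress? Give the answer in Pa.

ω = 2π·173 = 1087 rad/s, so T = P/ω = 83.1×745.7 / 1087 = 57.01 N·m.
J = πd⁴/32 = π(0.0485)⁴/32 = 5.432×10^-7 m⁴.
τ_max = T·r/J = 57.01 × 0.0243 / 5.432×10^-7 = 2.545×10^6 Pa.

2.54e6 Pa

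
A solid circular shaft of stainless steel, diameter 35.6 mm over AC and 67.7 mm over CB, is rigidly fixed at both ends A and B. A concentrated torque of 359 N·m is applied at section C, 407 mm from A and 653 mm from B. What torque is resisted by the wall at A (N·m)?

Compatibility: T_A·a/J_AC = T_B·b/J_CB with T_A + T_B = T₀.
J_AC = 1.58×10^-7 m⁴, J_CB = 2.06×10^-6 m⁴, so T_A = T₀·(J_AC/a)/((J_AC/a)+(J_CB/b)) = 39.23 N·m, T_B = 319.8 N·m.

39.2 N·m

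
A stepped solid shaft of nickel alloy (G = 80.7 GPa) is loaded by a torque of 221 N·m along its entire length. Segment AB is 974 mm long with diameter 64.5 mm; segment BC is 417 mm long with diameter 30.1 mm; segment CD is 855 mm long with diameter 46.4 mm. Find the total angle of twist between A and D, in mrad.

20.9 mrad

J_AB = π(0.0645)⁴/32 = 1.70×10^-6 m⁴; J_BC = π(0.0301)⁴/32 = 8.06×10^-8 m⁴; J_CD = π(0.0464)⁴/32 = 4.55×10^-7 m⁴.
θ = (T/G)·Σ L_i/J_i = (221.0/80.7×10⁹)·(0.974/1.70×10^-6 + 0.417/8.06×10^-8 + 0.855/4.55×10^-7) = 0.02089 rad.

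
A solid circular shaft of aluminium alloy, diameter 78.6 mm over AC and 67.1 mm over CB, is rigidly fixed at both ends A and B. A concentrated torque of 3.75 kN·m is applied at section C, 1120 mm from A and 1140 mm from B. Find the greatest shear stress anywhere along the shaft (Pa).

2.58e7 Pa

Compatibility: T_A·a/J_AC = T_B·b/J_CB with T_A + T_B = T₀.
J_AC = 3.75×10^-6 m⁴, J_CB = 1.99×10^-6 m⁴, so T_A = T₀·(J_AC/a)/((J_AC/a)+(J_CB/b)) = 2464 N·m, T_B = 1286 N·m.
τ in each portion: τ_AC = 2.58×10^7 Pa, τ_CB = 2.17×10^7 Pa; maximum is in AC.
τ_max = T_AC·r/J = 2464·0.0393/3.75×10^-6 = 2.584×10^7 Pa.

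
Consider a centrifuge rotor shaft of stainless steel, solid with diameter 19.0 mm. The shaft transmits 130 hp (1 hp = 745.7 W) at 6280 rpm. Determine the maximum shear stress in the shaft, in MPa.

ω = 2π·6280/60 = 657.6 rad/s, so T = P/ω = 130×745.7 / 657.6 = 147.4 N·m.
J = πd⁴/32 = π(0.0190)⁴/32 = 1.279×10^-8 m⁴.
τ_max = T·r/J = 147.4 × 0.00950 / 1.279×10^-8 = 1.095×10^8 Pa.

109 MPa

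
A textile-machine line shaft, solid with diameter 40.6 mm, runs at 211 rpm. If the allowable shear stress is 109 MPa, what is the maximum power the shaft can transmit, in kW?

J = πd⁴/32 = π(0.0406)⁴/32 = 2.667×10^-7 m⁴.
T_max = τ_allow·J/r = 1.09×10^8 × 2.667×10^-7 / 0.0203 = 1432 N·m.
ω = 2π·211/60 = 22.10 rad/s, so P_max = T_max·ω = 3.165×10^4 W.

31.6 kW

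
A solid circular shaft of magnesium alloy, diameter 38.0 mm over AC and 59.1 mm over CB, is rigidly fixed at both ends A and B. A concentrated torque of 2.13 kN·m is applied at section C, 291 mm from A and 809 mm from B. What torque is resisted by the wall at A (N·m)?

686 N·m

Compatibility: T_A·a/J_AC = T_B·b/J_CB with T_A + T_B = T₀.
J_AC = 2.05×10^-7 m⁴, J_CB = 1.20×10^-6 m⁴, so T_A = T₀·(J_AC/a)/((J_AC/a)+(J_CB/b)) = 686.1 N·m, T_B = 1444 N·m.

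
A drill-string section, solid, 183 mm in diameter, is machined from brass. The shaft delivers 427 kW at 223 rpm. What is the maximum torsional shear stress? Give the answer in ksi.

2.20 ksi

ω = 2π·223/60 = 23.35 rad/s, so T = P/ω = 427×10³ / 23.35 = 18280 N·m.
J = πd⁴/32 = π(0.183)⁴/32 = 1.101×10^-4 m⁴.
τ_max = T·r/J = 18280 × 0.0915 / 1.101×10^-4 = 1.520×10^7 Pa.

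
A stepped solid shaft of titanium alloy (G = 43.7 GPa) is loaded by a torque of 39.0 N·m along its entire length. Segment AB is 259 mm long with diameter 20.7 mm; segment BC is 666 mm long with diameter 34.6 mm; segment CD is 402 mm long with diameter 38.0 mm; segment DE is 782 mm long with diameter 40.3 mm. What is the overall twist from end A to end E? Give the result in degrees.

J_AB = π(0.0207)⁴/32 = 1.80×10^-8 m⁴; J_BC = π(0.0346)⁴/32 = 1.41×10^-7 m⁴; J_CD = π(0.0380)⁴/32 = 2.05×10^-7 m⁴; J_DE = π(0.0403)⁴/32 = 2.59×10^-7 m⁴.
θ = (T/G)·Σ L_i/J_i = (39.00/43.7×10⁹)·(0.259/1.80×10^-8 + 0.666/1.41×10^-7 + 0.402/2.05×10^-7 + 0.782/2.59×10^-7) = 0.02150 rad.

1.23°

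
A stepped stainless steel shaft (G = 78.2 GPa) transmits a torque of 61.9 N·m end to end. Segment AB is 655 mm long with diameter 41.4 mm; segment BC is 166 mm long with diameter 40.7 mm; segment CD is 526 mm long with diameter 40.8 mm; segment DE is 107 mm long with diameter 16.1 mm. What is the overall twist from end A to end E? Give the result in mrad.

16.7 mrad

J_AB = π(0.0414)⁴/32 = 2.88×10^-7 m⁴; J_BC = π(0.0407)⁴/32 = 2.69×10^-7 m⁴; J_CD = π(0.0408)⁴/32 = 2.72×10^-7 m⁴; J_DE = π(0.0161)⁴/32 = 6.60×10^-9 m⁴.
θ = (T/G)·Σ L_i/J_i = (61.90/78.2×10⁹)·(0.655/2.88×10^-7 + 0.166/2.69×10^-7 + 0.526/2.72×10^-7 + 0.107/6.60×10^-9) = 0.01666 rad.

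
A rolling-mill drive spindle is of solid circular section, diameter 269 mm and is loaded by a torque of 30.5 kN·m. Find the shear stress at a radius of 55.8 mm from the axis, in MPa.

J = πd⁴/32 = π(0.269)⁴/32 = 5.141×10^-4 m⁴.
Shear stress varies linearly with radius: τ = T·r/J = 30500 × 0.0558 / 5.141×10^-4 = 3.311×10^6 Pa.

3.31 MPa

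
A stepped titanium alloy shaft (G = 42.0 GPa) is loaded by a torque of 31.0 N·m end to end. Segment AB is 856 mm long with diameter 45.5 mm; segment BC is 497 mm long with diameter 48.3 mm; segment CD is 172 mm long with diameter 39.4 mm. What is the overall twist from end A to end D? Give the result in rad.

0.00272 rad

J_AB = π(0.0455)⁴/32 = 4.21×10^-7 m⁴; J_BC = π(0.0483)⁴/32 = 5.34×10^-7 m⁴; J_CD = π(0.0394)⁴/32 = 2.37×10^-7 m⁴.
θ = (T/G)·Σ L_i/J_i = (31.00/42.0×10⁹)·(0.856/4.21×10^-7 + 0.497/5.34×10^-7 + 0.172/2.37×10^-7) = 2.725×10^-3 rad.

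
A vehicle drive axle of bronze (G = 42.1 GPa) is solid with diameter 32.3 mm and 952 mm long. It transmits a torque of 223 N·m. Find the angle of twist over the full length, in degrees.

J = πd⁴/32 = π(0.0323)⁴/32 = 1.069×10^-7 m⁴.
θ = T·L/(G·J) = 223.0 × 0.952 / (42.1×10⁹ × 1.069×10^-7) = 0.04719 rad.

2.70°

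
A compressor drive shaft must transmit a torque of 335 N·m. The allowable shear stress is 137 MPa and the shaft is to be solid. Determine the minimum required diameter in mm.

For a solid shaft τ_max = 16T/(πd³), so d = (16T/(π τ_allow))^(1/3) = (16·335.0/(π·1.37×10^8))^(1/3) = 0.02318 m.

23.2 mm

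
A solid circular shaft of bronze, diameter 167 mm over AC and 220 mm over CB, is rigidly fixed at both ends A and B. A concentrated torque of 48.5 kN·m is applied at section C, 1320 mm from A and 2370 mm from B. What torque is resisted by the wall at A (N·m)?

18100 N·m

Compatibility: T_A·a/J_AC = T_B·b/J_CB with T_A + T_B = T₀.
J_AC = 7.64×10^-5 m⁴, J_CB = 2.30×10^-4 m⁴, so T_A = T₀·(J_AC/a)/((J_AC/a)+(J_CB/b)) = 18110 N·m, T_B = 30390 N·m.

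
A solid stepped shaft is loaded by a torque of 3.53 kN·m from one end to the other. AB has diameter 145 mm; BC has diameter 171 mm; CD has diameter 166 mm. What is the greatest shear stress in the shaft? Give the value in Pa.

5.90e6 Pa

Under the same torque, τ_max = 16T/(πd³) is largest where d is smallest — segment AB (d = 145 mm).
τ_max = 16·3530/(π·(0.145)³) = 5.897×10^6 Pa.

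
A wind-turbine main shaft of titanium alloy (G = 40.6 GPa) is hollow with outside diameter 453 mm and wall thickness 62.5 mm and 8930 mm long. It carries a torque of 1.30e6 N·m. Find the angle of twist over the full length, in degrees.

J = π(d_o⁴ − d_i⁴)/32 = π(0.453⁴ − 0.328⁴)/32 = 2.998×10^-3 m⁴.
θ = T·L/(G·J) = 1.300e6 × 8.93 / (40.6×10⁹ × 2.998×10^-3) = 0.09538 rad.

5.46°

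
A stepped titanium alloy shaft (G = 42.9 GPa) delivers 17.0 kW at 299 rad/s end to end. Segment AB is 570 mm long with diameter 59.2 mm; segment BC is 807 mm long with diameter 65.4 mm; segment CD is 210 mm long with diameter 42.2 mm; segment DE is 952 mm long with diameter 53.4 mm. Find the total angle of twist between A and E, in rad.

ω = 299 rad/s, so T = P/ω = 17.0×10³ / 299.0 = 56.86 N·m.
J_AB = π(0.0592)⁴/32 = 1.21×10^-6 m⁴; J_BC = π(0.0654)⁴/32 = 1.80×10^-6 m⁴; J_CD = π(0.0422)⁴/32 = 3.11×10^-7 m⁴; J_DE = π(0.0534)⁴/32 = 7.98×10^-7 m⁴.
θ = (T/G)·Σ L_i/J_i = (56.86/42.9×10⁹)·(0.570/1.21×10^-6 + 0.807/1.80×10^-6 + 0.210/3.11×10^-7 + 0.952/7.98×10^-7) = 3.696×10^-3 rad.

0.00370 rad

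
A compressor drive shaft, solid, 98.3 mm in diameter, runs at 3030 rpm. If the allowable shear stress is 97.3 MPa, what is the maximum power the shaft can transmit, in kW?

5760 kW

J = πd⁴/32 = π(0.0983)⁴/32 = 9.167×10^-6 m⁴.
T_max = τ_allow·J/r = 9.73×10^7 × 9.167×10^-6 / 0.0491 = 18150 N·m.
ω = 2π·3030/60 = 317.3 rad/s, so P_max = T_max·ω = 5.758×10^6 W.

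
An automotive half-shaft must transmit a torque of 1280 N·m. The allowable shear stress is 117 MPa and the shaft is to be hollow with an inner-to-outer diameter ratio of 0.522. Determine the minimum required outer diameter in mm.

For a hollow shaft with d_i/d_o = 0.522: τ_max = 16T/(π d_o³ (1−k⁴)), so d_o = [16T/(π τ_allow (1−k⁴))]^(1/3) = [16·1280/(π·1.17×10^8·0.9258)]^(1/3) = 0.03919 m.

39.2 mm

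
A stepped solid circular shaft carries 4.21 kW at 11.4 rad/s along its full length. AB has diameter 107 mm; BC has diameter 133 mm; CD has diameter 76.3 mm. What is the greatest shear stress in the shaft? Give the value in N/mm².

ω = 11.4 rad/s, so T = P/ω = 4.21×10³ / 11.40 = 369.3 N·m.
Under the same torque, τ_max = 16T/(πd³) is largest where d is smallest — segment CD (d = 76.3 mm).
τ_max = 16·369.3/(π·(0.0763)³) = 4.234×10^6 Pa.

4.23 N/mm²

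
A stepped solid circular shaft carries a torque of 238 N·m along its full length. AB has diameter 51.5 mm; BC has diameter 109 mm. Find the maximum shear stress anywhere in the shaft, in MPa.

Under the same torque, τ_max = 16T/(πd³) is largest where d is smallest — segment AB (d = 51.5 mm).
τ_max = 16·238.0/(π·(0.0515)³) = 8.874×10^6 Pa.

8.87 MPa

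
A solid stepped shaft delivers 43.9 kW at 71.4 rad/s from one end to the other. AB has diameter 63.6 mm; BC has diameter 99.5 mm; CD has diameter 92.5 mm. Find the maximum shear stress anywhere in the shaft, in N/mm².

12.2 N/mm²

ω = 71.4 rad/s, so T = P/ω = 43.9×10³ / 71.40 = 614.8 N·m.
Under the same torque, τ_max = 16T/(πd³) is largest where d is smallest — segment AB (d = 63.6 mm).
τ_max = 16·614.8/(π·(0.0636)³) = 1.217×10^7 Pa.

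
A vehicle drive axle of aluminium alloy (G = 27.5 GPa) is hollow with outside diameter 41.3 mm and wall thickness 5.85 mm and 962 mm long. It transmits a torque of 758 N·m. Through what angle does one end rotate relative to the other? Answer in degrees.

J = π(d_o⁴ − d_i⁴)/32 = π(0.0413⁴ − 0.0296⁴)/32 = 2.103×10^-7 m⁴.
θ = T·L/(G·J) = 758.0 × 0.962 / (27.5×10⁹ × 2.103×10^-7) = 0.1261 rad.

7.23°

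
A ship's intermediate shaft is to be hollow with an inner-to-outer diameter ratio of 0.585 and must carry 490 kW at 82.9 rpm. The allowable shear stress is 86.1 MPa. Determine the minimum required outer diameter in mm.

156 mm

ω = 2π·82.9/60 = 8.681 rad/s, so T = P/ω = 490×10³ / 8.681 = 56440 N·m.
For a hollow shaft with d_i/d_o = 0.585: τ_max = 16T/(π d_o³ (1−k⁴)), so d_o = [16T/(π τ_allow (1−k⁴))]^(1/3) = [16·56440/(π·8.61×10^7·0.8829)]^(1/3) = 0.1558 m.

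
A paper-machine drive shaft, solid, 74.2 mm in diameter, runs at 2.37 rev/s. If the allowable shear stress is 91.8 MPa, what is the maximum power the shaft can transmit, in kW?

J = πd⁴/32 = π(0.0742)⁴/32 = 2.976×10^-6 m⁴.
T_max = τ_allow·J/r = 9.18×10^7 × 2.976×10^-6 / 0.0371 = 7363 N·m.
ω = 2π·2.37 = 14.89 rad/s, so P_max = T_max·ω = 1.097×10^5 W.

110 kW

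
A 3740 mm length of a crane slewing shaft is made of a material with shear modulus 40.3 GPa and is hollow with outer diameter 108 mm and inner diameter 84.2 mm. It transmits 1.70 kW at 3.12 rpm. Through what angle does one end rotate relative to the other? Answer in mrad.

ω = 2π·3.12/60 = 0.3267 rad/s, so T = P/ω = 1.70×10³ / 0.3267 = 5203 N·m.
J = π(d_o⁴ − d_i⁴)/32 = π(0.108⁴ − 0.0842⁴)/32 = 8.422×10^-6 m⁴.
θ = T·L/(G·J) = 5203 × 3.74 / (40.3×10⁹ × 8.422×10^-6) = 0.05733 rad.

57.3 mrad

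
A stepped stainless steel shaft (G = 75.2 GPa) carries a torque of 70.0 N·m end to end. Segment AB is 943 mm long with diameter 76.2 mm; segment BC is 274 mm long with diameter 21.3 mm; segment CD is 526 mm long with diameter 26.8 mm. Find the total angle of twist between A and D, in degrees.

1.29°

J_AB = π(0.0762)⁴/32 = 3.31×10^-6 m⁴; J_BC = π(0.0213)⁴/32 = 2.02×10^-8 m⁴; J_CD = π(0.0268)⁴/32 = 5.06×10^-8 m⁴.
θ = (T/G)·Σ L_i/J_i = (70.00/75.2×10⁹)·(0.943/3.31×10^-6 + 0.274/2.02×10^-8 + 0.526/5.06×10^-8) = 0.02255 rad.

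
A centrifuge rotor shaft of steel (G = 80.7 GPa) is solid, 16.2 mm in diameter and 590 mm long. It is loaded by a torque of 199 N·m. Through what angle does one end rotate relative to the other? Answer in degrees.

12.3°

J = πd⁴/32 = π(0.0162)⁴/32 = 6.762×10^-9 m⁴.
θ = T·L/(G·J) = 199.0 × 0.590 / (80.7×10⁹ × 6.762×10^-9) = 0.2152 rad.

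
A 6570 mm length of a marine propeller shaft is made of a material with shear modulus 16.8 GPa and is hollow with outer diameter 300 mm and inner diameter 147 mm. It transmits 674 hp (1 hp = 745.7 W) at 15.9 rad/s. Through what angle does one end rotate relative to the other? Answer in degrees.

0.945°

ω = 15.9 rad/s, so T = P/ω = 674×745.7 / 15.90 = 31610 N·m.
J = π(d_o⁴ − d_i⁴)/32 = π(0.300⁴ − 0.147⁴)/32 = 7.494×10^-4 m⁴.
θ = T·L/(G·J) = 31610 × 6.57 / (16.8×10⁹ × 7.494×10^-4) = 0.01650 rad.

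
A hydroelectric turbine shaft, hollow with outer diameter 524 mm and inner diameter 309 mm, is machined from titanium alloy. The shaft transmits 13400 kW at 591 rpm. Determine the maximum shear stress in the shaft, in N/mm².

ω = 2π·591/60 = 61.89 rad/s, so T = P/ω = 13400×10³ / 61.89 = 216500 N·m.
J = π(d_o⁴ − d_i⁴)/32 = π(0.524⁴ − 0.309⁴)/32 = 6.507×10^-3 m⁴.
τ_max = T·r/J = 216500 × 0.262 / 6.507×10^-3 = 8.718×10^6 Pa.

8.72 N/mm²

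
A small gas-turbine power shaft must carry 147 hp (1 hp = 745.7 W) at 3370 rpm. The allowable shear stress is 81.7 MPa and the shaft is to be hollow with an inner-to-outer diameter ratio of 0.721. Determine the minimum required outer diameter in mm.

29.8 mm

ω = 2π·3370/60 = 352.9 rad/s, so T = P/ω = 147×745.7 / 352.9 = 310.6 N·m.
For a hollow shaft with d_i/d_o = 0.721: τ_max = 16T/(π d_o³ (1−k⁴)), so d_o = [16T/(π τ_allow (1−k⁴))]^(1/3) = [16·310.6/(π·8.17×10^7·0.7298)]^(1/3) = 0.02983 m.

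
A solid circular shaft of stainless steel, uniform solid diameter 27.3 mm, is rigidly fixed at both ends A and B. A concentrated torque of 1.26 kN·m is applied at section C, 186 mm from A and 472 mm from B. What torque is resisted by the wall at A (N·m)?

904 N·m

With uniform GJ and both ends fixed, compatibility θ_AC = θ_CB gives T_A·a = T_B·b, together with T_A + T_B = T₀.
T_A = T₀·b/(a+b) = 1260·472/658.0 = 903.8 N·m; T_B = 356.2 N·m.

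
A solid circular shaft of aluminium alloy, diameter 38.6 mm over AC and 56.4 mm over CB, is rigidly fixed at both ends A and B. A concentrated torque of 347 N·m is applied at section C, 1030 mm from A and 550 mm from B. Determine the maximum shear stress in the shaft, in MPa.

8.82 MPa

Compatibility: T_A·a/J_AC = T_B·b/J_CB with T_A + T_B = T₀.
J_AC = 2.18×10^-7 m⁴, J_CB = 9.93×10^-7 m⁴, so T_A = T₀·(J_AC/a)/((J_AC/a)+(J_CB/b)) = 36.39 N·m, T_B = 310.6 N·m.
τ in each portion: τ_AC = 3.22×10^6 Pa, τ_CB = 8.82×10^6 Pa; maximum is in CB.
τ_max = T_CB·r/J = 310.6·0.0282/9.93×10^-7 = 8.818×10^6 Pa.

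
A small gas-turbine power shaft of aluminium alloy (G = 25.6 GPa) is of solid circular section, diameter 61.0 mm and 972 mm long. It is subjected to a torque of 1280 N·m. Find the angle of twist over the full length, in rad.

0.0358 rad

J = πd⁴/32 = π(0.0610)⁴/32 = 1.359×10^-6 m⁴.
θ = T·L/(G·J) = 1280 × 0.972 / (25.6×10⁹ × 1.359×10^-6) = 0.03575 rad.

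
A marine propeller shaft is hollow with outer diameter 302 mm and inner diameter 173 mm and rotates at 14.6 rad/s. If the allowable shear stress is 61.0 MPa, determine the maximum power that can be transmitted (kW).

4300 kW

J = π(d_o⁴ − d_i⁴)/32 = π(0.302⁴ − 0.173⁴)/32 = 7.287×10^-4 m⁴.
T_max = τ_allow·J/r = 6.10×10^7 × 7.287×10^-4 / 0.151 = 294400 N·m.
ω = 14.6 rad/s, so P_max = T_max·ω = 4.298×10^6 W.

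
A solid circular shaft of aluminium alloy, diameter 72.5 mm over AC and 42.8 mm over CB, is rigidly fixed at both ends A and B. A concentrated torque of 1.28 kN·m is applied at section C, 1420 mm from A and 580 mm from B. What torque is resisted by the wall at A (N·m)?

Compatibility: T_A·a/J_AC = T_B·b/J_CB with T_A + T_B = T₀.
J_AC = 2.71×10^-6 m⁴, J_CB = 3.29×10^-7 m⁴, so T_A = T₀·(J_AC/a)/((J_AC/a)+(J_CB/b)) = 986.6 N·m, T_B = 293.4 N·m.

987 N·m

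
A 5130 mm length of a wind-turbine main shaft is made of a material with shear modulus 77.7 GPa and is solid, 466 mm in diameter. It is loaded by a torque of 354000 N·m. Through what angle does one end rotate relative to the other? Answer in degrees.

J = πd⁴/32 = π(0.466)⁴/32 = 4.630×10^-3 m⁴.
θ = T·L/(G·J) = 354000 × 5.13 / (77.7×10⁹ × 4.630×10^-3) = 5.048×10^-3 rad.

0.289°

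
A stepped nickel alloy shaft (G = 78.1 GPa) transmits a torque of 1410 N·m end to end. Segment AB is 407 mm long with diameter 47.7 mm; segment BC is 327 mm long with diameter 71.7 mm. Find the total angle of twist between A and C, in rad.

J_AB = π(0.0477)⁴/32 = 5.08×10^-7 m⁴; J_BC = π(0.0717)⁴/32 = 2.59×10^-6 m⁴.
θ = (T/G)·Σ L_i/J_i = (1410/78.1×10⁹)·(0.407/5.08×10^-7 + 0.327/2.59×10^-6) = 0.01673 rad.

0.0167 rad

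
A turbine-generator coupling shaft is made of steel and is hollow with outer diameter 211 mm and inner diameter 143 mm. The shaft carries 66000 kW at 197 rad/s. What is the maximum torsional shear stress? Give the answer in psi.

ω = 197 rad/s, so T = P/ω = 66000×10³ / 197.0 = 335000 N·m.
J = π(d_o⁴ − d_i⁴)/32 = π(0.211⁴ − 0.143⁴)/32 = 1.535×10^-4 m⁴.
τ_max = T·r/J = 335000 × 0.105 / 1.535×10^-4 = 2.302×10^8 Pa.

33400 psi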